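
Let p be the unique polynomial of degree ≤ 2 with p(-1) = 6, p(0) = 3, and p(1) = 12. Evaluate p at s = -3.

Forward differences of the values at s = -1, 0, 1:
  p  : 6  3  12
  Δ  : -3  9
  Δ^2: 12
The second differences are constant, confirming degree 2.
Interpolating (Newton forward form) and evaluating at s = -3 gives p(-3) = 48.

48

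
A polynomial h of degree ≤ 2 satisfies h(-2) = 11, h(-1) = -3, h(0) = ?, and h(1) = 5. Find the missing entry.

The 3 known points determine the degree-2 polynomial uniquely.
Write h(x) = ax^2 + bx + c. Substituting each data point gives a linear system:
  4a - 2b + c = 11
  a - b + c = -3
  a + b + c = 5
Solving the system yields a = 6, b = 4, c = -5.
So h(x) = 6x^2 + 4x - 5.
Then h(0) = -5.

-5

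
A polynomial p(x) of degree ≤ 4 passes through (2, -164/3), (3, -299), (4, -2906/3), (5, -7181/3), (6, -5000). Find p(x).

Write p(x) = ax^4 + bx^3 + cx^2 + dx + e. Substituting each data point gives a linear system:
  16a + 8b + 4c + 2d + e = -164/3
  81a + 27b + 9c + 3d + e = -299
  256a + 64b + 16c + 4d + e = -2906/3
  625a + 125b + 25c + 5d + e = -7181/3
  1296a + 216b + 36c + 6d + e = -5000
Solving the system yields a = -4, b = 1, c = -5/3, d = 5, e = -2.
So p(x) = -4x^4 + x^3 - (5/3)x^2 + 5x - 2.
Check: p(4) = -2906/3. ✓

p(x) = -4x^4 + x^3 - (5/3)x^2 + 5x - 2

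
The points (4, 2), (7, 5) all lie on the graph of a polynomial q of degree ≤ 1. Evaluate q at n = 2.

0

Using the Lagrange interpolation formula with nodes 4, 7:
  L_0(n) = (n - 7) / -3
  L_1(n) = (n - 4) / 3
Then q(n) = 2·L_0(n) + 5·L_1(n).
Expanding and collecting terms gives q(n) = n - 2.
Evaluating at n = 2: q(2) = 0.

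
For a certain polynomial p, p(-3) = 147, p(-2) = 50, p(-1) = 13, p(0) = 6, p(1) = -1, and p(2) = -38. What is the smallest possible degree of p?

Forward differences of the values at n = -3, -2, -1, 0, 1, 2:
  p  : 147  50  13  6  -1  -38
  Δ  : -97  -37  -7  -7  -37
  Δ^2: 60  30  0  -30
  Δ^3: -30  -30  -30
  Δ^4: 0  0
  Δ^5: 0
The third differences are constant (-30) and nonzero, while all higher differences vanish, so the minimal degree is 3.

3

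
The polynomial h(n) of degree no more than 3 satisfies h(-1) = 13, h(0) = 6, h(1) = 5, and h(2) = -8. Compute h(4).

-142

Forward differences of the values at n = -1, 0, 1, 2:
  h  : 13  6  5  -8
  Δ  : -7  -1  -13
  Δ^2: 6  -12
  Δ^3: -18
The third differences are constant, confirming degree 3.
Interpolating (Newton forward form) and evaluating at n = 4 gives h(4) = -142.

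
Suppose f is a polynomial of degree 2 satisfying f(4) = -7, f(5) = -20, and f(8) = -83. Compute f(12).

-223

Using the Lagrange interpolation formula with nodes 4, 5, 8:
  L_0(t) = (t - 5)(t - 8) / 4
  L_1(t) = (t - 4)(t - 8) / -3
  L_2(t) = (t - 4)(t - 5) / 12
Then f(t) = -7·L_0(t) - 20·L_1(t) - 83·L_2(t).
Expanding and collecting terms gives f(t) = -2t^2 + 5t + 5.
Evaluating at t = 12: f(12) = -223.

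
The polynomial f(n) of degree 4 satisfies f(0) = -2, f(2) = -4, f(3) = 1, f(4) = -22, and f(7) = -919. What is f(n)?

Write f(n) = an^4 + bn^3 + cn^2 + dn + e. Substituting each data point gives a linear system:
  e = -2
  16a + 8b + 4c + 2d + e = -4
  81a + 27b + 9c + 3d + e = 1
  256a + 64b + 16c + 4d + e = -22
  2401a + 343b + 49c + 7d + e = -919
Solving the system yields a = -1, b = 5, c = -4, d = -5, e = -2.
So f(n) = -n^4 + 5n^3 - 4n^2 - 5n - 2.
Check: f(4) = -22. ✓

f(n) = -n^4 + 5n^3 - 4n^2 - 5n - 2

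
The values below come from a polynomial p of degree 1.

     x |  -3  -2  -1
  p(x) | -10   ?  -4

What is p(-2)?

On equispaced nodes a degree-1 polynomial has vanishing second forward difference, so
  p(-3) - 2·p(-2) + p(-1) = 0.
Substituting the known values and solving for p(-2):
  -2·p(-2) = 14
  p(-2) = -7.

-7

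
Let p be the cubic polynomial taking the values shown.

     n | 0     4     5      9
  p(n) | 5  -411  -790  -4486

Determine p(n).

Using the Lagrange interpolation formula with nodes 0, 4, 5, 9:
  L_0(n) = (n - 4)(n - 5)(n - 9) / -180
  L_1(n) = n(n - 5)(n - 9) / 20
  L_2(n) = n(n - 4)(n - 9) / -20
  L_3(n) = n(n - 4)(n - 5) / 180
Then p(n) = 5·L_0(n) - 411·L_1(n) - 790·L_2(n) - 4486·L_3(n).
Expanding and collecting terms gives p(n) = -6n^3 - n^2 - 4n + 5.
Check: p(4) = -411. ✓

p(n) = -6n^3 - n^2 - 4n + 5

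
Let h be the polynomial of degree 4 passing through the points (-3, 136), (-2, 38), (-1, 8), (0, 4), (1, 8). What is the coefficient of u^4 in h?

Write h(u) = au^4 + bu^3 + cu^2 + du + e. Substituting each data point gives a linear system:
  81a - 27b + 9c - 3d + e = 136
  16a - 8b + 4c - 2d + e = 38
  a - b + c - d + e = 8
  e = 4
  a + b + c + d + e = 8
Solving the system yields a = 1, b = -1, c = 3, d = 1, e = 4.
So h(u) = u⁴ - u³ + 3u² + u + 4.
The leading coefficient is 1.

1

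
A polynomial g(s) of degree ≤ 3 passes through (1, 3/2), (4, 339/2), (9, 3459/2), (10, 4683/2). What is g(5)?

Write g(s) = as^3 + bs^2 + cs + d. Substituting each data point gives a linear system:
  a + b + c + d = 3/2
  64a + 16b + 4c + d = 339/2
  729a + 81b + 9c + d = 3459/2
  1000a + 100b + 10c + d = 4683/2
Solving the system yields a = 2, b = 4, c = -6, d = 3/2.
So g(s) = 2s^3 + 4s^2 - 6s + 3/2.
Then g(5) = 643/2.

643/2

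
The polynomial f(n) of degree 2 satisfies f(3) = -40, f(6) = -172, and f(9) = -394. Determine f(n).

f(n) = -5n^2 + n + 2

Using the Lagrange interpolation formula with nodes 3, 6, 9:
  L_0(n) = (n - 6)(n - 9) / 18
  L_1(n) = (n - 3)(n - 9) / -9
  L_2(n) = (n - 3)(n - 6) / 18
Then f(n) = -40·L_0(n) - 172·L_1(n) - 394·L_2(n).
Expanding and collecting terms gives f(n) = -5n^2 + n + 2.
Check: f(3) = -40. ✓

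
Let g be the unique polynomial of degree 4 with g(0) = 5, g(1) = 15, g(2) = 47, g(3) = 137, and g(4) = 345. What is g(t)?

g(t) = t^4 + 4t^2 + 5t + 5

Write g(t) = at^4 + bt^3 + ct^2 + dt + e. Substituting each data point gives a linear system:
  e = 5
  a + b + c + d + e = 15
  16a + 8b + 4c + 2d + e = 47
  81a + 27b + 9c + 3d + e = 137
  256a + 64b + 16c + 4d + e = 345
Solving the system yields a = 1, b = 0, c = 4, d = 5, e = 5.
So g(t) = t⁴ + 4t² + 5t + 5.
Check: g(4) = 345. ✓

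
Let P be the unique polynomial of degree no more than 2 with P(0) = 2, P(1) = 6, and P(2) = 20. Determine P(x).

Using the Lagrange interpolation formula with nodes 0, 1, 2:
  L_0(x) = (x - 1)(x - 2) / 2
  L_1(x) = x(x - 2) / -1
  L_2(x) = x(x - 1) / 2
Then P(x) = 2·L_0(x) + 6·L_1(x) + 20·L_2(x).
Expanding and collecting terms gives P(x) = 5x² - x + 2.
Check: P(2) = 20. ✓

P(x) = 5x^2 - x + 2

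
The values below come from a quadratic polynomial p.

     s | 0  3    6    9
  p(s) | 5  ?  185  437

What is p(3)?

41

On equispaced nodes a degree-2 polynomial has vanishing third forward difference, so
  - p(0) + 3·p(3) - 3·p(6) + p(9) = 0.
Substituting the known values and solving for p(3):
  3·p(3) = 123
  p(3) = 41.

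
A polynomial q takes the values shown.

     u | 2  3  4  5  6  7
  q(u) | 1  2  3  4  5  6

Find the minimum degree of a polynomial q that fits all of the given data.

Forward differences of the values at u = 2, 3, 4, 5, 6, 7:
  q  : 1  2  3  4  5  6
  Δ  : 1  1  1  1  1
  Δ^2: 0  0  0  0
  Δ^3: 0  0  0
  Δ^4: 0  0
  Δ^5: 0
The first differences are constant (1) and nonzero, while all higher differences vanish, so the minimal degree is 1.

1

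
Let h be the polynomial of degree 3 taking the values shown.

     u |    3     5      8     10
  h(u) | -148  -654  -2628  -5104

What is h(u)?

h(u) = -5u^3 - u^2 - 4

Using the Lagrange interpolation formula with nodes 3, 5, 8, 10:
  L_0(u) = (u - 5)(u - 8)(u - 10) / -70
  L_1(u) = (u - 3)(u - 8)(u - 10) / 30
  L_2(u) = (u - 3)(u - 5)(u - 10) / -30
  L_3(u) = (u - 3)(u - 5)(u - 8) / 70
Then h(u) = -148·L_0(u) - 654·L_1(u) - 2628·L_2(u) - 5104·L_3(u).
Expanding and collecting terms gives h(u) = -5u^3 - u^2 - 4.
Check: h(3) = -148. ✓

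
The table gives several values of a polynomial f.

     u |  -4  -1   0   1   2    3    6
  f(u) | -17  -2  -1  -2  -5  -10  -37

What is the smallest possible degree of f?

Divided differences on the nodes -4, -1, 0, 1, 2, 3, 6:
  order 0: -17  -2  -1  -2  -5  -10  -37
  order 1: 5  1  -1  -3  -5  -9
  order 2: -1  -1  -1  -1  -1
  order 3: 0  0  0  0
  order 4: 0  0  0
  order 5: 0  0
  order 6: 0
The order-2 divided differences are all -1 (nonzero) and every higher order vanishes, so the data lies on a polynomial of degree exactly 2.

2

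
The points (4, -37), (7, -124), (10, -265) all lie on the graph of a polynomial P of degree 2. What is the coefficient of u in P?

Write P(u) = au^2 + bu + c. Substituting each data point gives a linear system:
  16a + 4b + c = -37
  49a + 7b + c = -124
  100a + 10b + c = -265
Solving the system yields a = -3, b = 4, c = -5.
So P(u) = -3u^2 + 4u - 5.
The coefficient of u is 4.

4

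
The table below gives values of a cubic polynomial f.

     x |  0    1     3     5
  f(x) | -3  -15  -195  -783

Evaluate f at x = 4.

Write f(x) = ax^3 + bx^2 + cx + d. Substituting each data point gives a linear system:
  d = -3
  a + b + c + d = -15
  27a + 9b + 3c + d = -195
  125a + 25b + 5c + d = -783
Solving the system yields a = -5, b = -6, c = -1, d = -3.
So f(x) = -5x^3 - 6x^2 - x - 3.
Then f(4) = -423.

-423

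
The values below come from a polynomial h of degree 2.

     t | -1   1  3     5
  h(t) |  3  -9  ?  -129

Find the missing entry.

The 3 known points determine the degree-2 polynomial uniquely.
Write h(t) = at^2 + bt + c. Substituting each data point gives a linear system:
  a - b + c = 3
  a + b + c = -9
  25a + 5b + c = -129
Solving the system yields a = -4, b = -6, c = 1.
So h(t) = -4t² - 6t + 1.
Then h(3) = -53.

-53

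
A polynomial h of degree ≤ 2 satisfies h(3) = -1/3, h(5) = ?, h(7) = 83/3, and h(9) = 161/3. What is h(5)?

The 3 known points determine the degree-2 polynomial uniquely.
Write h(x) = ax^2 + bx + c. Substituting each data point gives a linear system:
  9a + 3b + c = -1/3
  49a + 7b + c = 83/3
  81a + 9b + c = 161/3
Solving the system yields a = 1, b = -3, c = -1/3.
So h(x) = x^2 - 3x - 1/3.
Then h(5) = 29/3.

29/3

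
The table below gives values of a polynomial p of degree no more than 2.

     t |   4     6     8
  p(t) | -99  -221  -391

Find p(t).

Using the Lagrange interpolation formula with nodes 4, 6, 8:
  L_0(t) = (t - 6)(t - 8) / 8
  L_1(t) = (t - 4)(t - 8) / -4
  L_2(t) = (t - 4)(t - 6) / 8
Then p(t) = -99·L_0(t) - 221·L_1(t) - 391·L_2(t).
Expanding and collecting terms gives p(t) = -6t^2 - t + 1.
Check: p(6) = -221. ✓

p(t) = -6t^2 - t + 1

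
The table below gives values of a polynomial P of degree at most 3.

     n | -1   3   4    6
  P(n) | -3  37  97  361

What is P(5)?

201

Using the Lagrange interpolation formula with nodes -1, 3, 4, 6:
  L_0(n) = (n - 3)(n - 4)(n - 6) / -140
  L_1(n) = (n + 1)(n - 4)(n - 6) / 12
  L_2(n) = (n + 1)(n - 3)(n - 6) / -10
  L_3(n) = (n + 1)(n - 3)(n - 4) / 42
Then P(n) = -3·L_0(n) + 37·L_1(n) + 97·L_2(n) + 361·L_3(n).
Expanding and collecting terms gives P(n) = 2n^3 - 2n^2 + 1.
Evaluating at n = 5: P(5) = 201.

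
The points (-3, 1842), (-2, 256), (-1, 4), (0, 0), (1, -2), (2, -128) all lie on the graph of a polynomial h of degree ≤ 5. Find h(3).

Using the Lagrange interpolation formula with nodes -3, -2, -1, 0, 1, 2:
  L_0(x) = (x + 2)(x + 1)x(x - 1)(x - 2) / -120
  L_1(x) = (x + 3)(x + 1)x(x - 1)(x - 2) / 24
  L_2(x) = (x + 3)(x + 2)x(x - 1)(x - 2) / -12
  L_3(x) = (x + 3)(x + 2)(x + 1)(x - 1)(x - 2) / 12
  L_4(x) = (x + 3)(x + 2)(x + 1)x(x - 2) / -24
  L_5(x) = (x + 3)(x + 2)(x + 1)x(x - 1) / 120
Then h(x) = 1842·L_0(x) + 256·L_1(x) + 4·L_2(x) + 0·L_3(x) - 2·L_4(x) - 128·L_5(x).
Expanding and collecting terms gives h(x) = -6x^5 + 5x^4 - x^3 - 4x^2 + 4x.
Evaluating at x = 3: h(3) = -1104.

-1104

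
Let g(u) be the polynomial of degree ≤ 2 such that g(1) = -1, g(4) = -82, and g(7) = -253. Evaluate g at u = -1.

Using the Lagrange interpolation formula with nodes 1, 4, 7:
  L_0(u) = (u - 4)(u - 7) / 18
  L_1(u) = (u - 1)(u - 7) / -9
  L_2(u) = (u - 1)(u - 4) / 18
Then g(u) = -1·L_0(u) - 82·L_1(u) - 253·L_2(u).
Expanding and collecting terms gives g(u) = -5u² - 2u + 6.
Evaluating at u = -1: g(-1) = 3.

3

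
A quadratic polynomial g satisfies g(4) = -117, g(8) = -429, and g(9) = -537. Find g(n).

g(n) = -6n^2 - 6n + 3

Using the Lagrange interpolation formula with nodes 4, 8, 9:
  L_0(n) = (n - 8)(n - 9) / 20
  L_1(n) = (n - 4)(n - 9) / -4
  L_2(n) = (n - 4)(n - 8) / 5
Then g(n) = -117·L_0(n) - 429·L_1(n) - 537·L_2(n).
Expanding and collecting terms gives g(n) = -6n^2 - 6n + 3.
Check: g(9) = -537. ✓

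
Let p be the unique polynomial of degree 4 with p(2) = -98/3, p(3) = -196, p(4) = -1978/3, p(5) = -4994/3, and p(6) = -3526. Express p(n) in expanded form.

Using the Lagrange interpolation formula with nodes 2, 3, 4, 5, 6:
  L_0(n) = (n - 3)(n - 4)(n - 5)(n - 6) / 24
  L_1(n) = (n - 2)(n - 4)(n - 5)(n - 6) / -6
  L_2(n) = (n - 2)(n - 3)(n - 5)(n - 6) / 4
  L_3(n) = (n - 2)(n - 3)(n - 4)(n - 6) / -6
  L_4(n) = (n - 2)(n - 3)(n - 4)(n - 5) / 24
Then p(n) = -98/3·L_0(n) - 196·L_1(n) - 1978/3·L_2(n) - 4994/3·L_3(n) - 3526·L_4(n).
Expanding and collecting terms gives p(n) = -3n⁴ + (5/3)n³ + 2.
Check: p(5) = -4994/3. ✓

p(n) = -3n^4 + (5/3)n^3 + 2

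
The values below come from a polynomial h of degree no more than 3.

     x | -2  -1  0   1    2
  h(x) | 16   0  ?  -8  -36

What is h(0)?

On equispaced nodes a degree-3 polynomial has vanishing fourth forward difference, so
  h(-2) - 4·h(-1) + 6·h(0) - 4·h(1) + h(2) = 0.
Substituting the known values and solving for h(0):
  6·h(0) = -12
  h(0) = -2.

-2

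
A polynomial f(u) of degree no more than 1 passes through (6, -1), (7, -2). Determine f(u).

f(u) = -u + 5

Using the Lagrange interpolation formula with nodes 6, 7:
  L_0(u) = (u - 7) / -1
  L_1(u) = (u - 6) / 1
Then f(u) = -1·L_0(u) - 2·L_1(u).
Expanding and collecting terms gives f(u) = -u + 5.
Check: f(7) = -2. ✓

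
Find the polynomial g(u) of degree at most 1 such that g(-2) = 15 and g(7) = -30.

Write g(u) = au + b. Substituting each data point gives a linear system:
  -2a + b = 15
  7a + b = -30
Solving the system yields a = -5, b = 5.
So g(u) = -5u + 5.
Check: g(7) = -30. ✓

g(u) = -5u + 5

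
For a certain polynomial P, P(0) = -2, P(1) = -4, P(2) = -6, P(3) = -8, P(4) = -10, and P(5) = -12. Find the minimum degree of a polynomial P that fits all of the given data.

Forward differences of the values at n = 0, 1, 2, 3, 4, 5:
  P  : -2  -4  -6  -8  -10  -12
  Δ  : -2  -2  -2  -2  -2
  Δ^2: 0  0  0  0
  Δ^3: 0  0  0
  Δ^4: 0  0
  Δ^5: 0
The first differences are constant (-2) and nonzero, while all higher differences vanish, so the minimal degree is 1.

1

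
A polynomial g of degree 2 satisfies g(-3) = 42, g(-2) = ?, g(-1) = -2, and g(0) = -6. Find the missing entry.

14

The 3 known points determine the degree-2 polynomial uniquely.
Write g(x) = ax^2 + bx + c. Substituting each data point gives a linear system:
  9a - 3b + c = 42
  a - b + c = -2
  c = -6
Solving the system yields a = 6, b = 2, c = -6.
So g(x) = 6x^2 + 2x - 6.
Then g(-2) = 14.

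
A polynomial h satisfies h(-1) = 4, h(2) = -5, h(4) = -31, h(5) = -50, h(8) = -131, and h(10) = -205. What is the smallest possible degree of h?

Divided differences on the nodes -1, 2, 4, 5, 8, 10:
  order 0: 4  -5  -31  -50  -131  -205
  order 1: -3  -13  -19  -27  -37
  order 2: -2  -2  -2  -2
  order 3: 0  0  0
  order 4: 0  0
  order 5: 0
The order-2 divided differences are all -2 (nonzero) and every higher order vanishes, so the data lies on a polynomial of degree exactly 2.

2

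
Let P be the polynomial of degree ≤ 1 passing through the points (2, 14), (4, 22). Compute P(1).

Write P(x) = ax + b. Substituting each data point gives a linear system:
  2a + b = 14
  4a + b = 22
Solving the system yields a = 4, b = 6.
So P(x) = 4x + 6.
Then P(1) = 10.

10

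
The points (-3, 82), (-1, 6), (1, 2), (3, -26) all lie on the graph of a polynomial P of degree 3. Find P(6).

-323

Forward differences of the values at u = -3, -1, 1, 3:
  P  : 82  6  2  -26
  Δ  : -76  -4  -28
  Δ^2: 72  -24
  Δ^3: -96
The third differences are constant, confirming degree 3.
Interpolating (Newton forward form) and evaluating at u = 6 gives P(6) = -323.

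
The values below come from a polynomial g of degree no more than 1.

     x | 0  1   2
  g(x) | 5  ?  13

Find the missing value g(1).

9

The 2 known points determine the degree-1 polynomial uniquely.
Write g(x) = ax + b. Substituting each data point gives a linear system:
  b = 5
  2a + b = 13
Solving the system yields a = 4, b = 5.
So g(x) = 4x + 5.
Then g(1) = 9.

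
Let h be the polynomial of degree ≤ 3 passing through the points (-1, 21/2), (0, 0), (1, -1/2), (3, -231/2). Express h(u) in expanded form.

Using the Lagrange interpolation formula with nodes -1, 0, 1, 3:
  L_0(u) = u(u - 1)(u - 3) / -8
  L_1(u) = (u + 1)(u - 1)(u - 3) / 3
  L_2(u) = (u + 1)u(u - 3) / -4
  L_3(u) = (u + 1)u(u - 1) / 24
Then h(u) = 21/2·L_0(u) + 0·L_1(u) - 1/2·L_2(u) - 231/2·L_3(u).
Expanding and collecting terms gives h(u) = -6u^3 + 5u^2 + (1/2)u.
Check: h(3) = -231/2. ✓

h(u) = -6u^3 + 5u^2 + (1/2)u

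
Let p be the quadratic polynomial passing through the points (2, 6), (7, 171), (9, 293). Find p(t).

p(t) = 4t^2 - 3t - 4

Write p(t) = at^2 + bt + c. Substituting each data point gives a linear system:
  4a + 2b + c = 6
  49a + 7b + c = 171
  81a + 9b + c = 293
Solving the system yields a = 4, b = -3, c = -4.
So p(t) = 4t^2 - 3t - 4.
Check: p(2) = 6. ✓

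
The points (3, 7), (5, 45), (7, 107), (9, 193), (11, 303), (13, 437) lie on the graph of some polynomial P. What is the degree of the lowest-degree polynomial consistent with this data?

2

Forward differences of the values at t = 3, 5, 7, 9, 11, 13:
  P  : 7  45  107  193  303  437
  Δ  : 38  62  86  110  134
  Δ^2: 24  24  24  24
  Δ^3: 0  0  0
  Δ^4: 0  0
  Δ^5: 0
The second differences are constant (24) and nonzero, while all higher differences vanish, so the minimal degree is 2.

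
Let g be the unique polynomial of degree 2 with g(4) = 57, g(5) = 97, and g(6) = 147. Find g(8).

277

Write g(n) = an^2 + bn + c. Substituting each data point gives a linear system:
  16a + 4b + c = 57
  25a + 5b + c = 97
  36a + 6b + c = 147
Solving the system yields a = 5, b = -5, c = -3.
So g(n) = 5n^2 - 5n - 3.
Then g(8) = 277.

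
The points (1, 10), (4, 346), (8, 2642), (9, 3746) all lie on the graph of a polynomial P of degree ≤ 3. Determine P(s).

Write P(s) = as^3 + bs^2 + cs + d. Substituting each data point gives a linear system:
  a + b + c + d = 10
  64a + 16b + 4c + d = 346
  512a + 64b + 8c + d = 2642
  729a + 81b + 9c + d = 3746
Solving the system yields a = 5, b = 1, c = 2, d = 2.
So P(s) = 5s³ + s² + 2s + 2.
Check: P(9) = 3746. ✓

P(s) = 5s^3 + s^2 + 2s + 2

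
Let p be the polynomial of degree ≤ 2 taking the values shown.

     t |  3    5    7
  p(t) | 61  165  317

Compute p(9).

517

Write p(t) = at^2 + bt + c. Substituting each data point gives a linear system:
  9a + 3b + c = 61
  25a + 5b + c = 165
  49a + 7b + c = 317
Solving the system yields a = 6, b = 4, c = -5.
So p(t) = 6t^2 + 4t - 5.
Then p(9) = 517.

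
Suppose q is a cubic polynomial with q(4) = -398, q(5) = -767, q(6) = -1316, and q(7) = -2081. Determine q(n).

Write q(n) = an^3 + bn^2 + cn + d. Substituting each data point gives a linear system:
  64a + 16b + 4c + d = -398
  125a + 25b + 5c + d = -767
  216a + 36b + 6c + d = -1316
  343a + 49b + 7c + d = -2081
Solving the system yields a = -6, b = 0, c = -3, d = -2.
So q(n) = -6n³ - 3n - 2.
Check: q(5) = -767. ✓

q(n) = -6n^3 - 3n - 2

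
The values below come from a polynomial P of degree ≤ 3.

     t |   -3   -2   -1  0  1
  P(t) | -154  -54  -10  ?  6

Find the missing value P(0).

On equispaced nodes a degree-3 polynomial has vanishing fourth forward difference, so
  P(-3) - 4·P(-2) + 6·P(-1) - 4·P(0) + P(1) = 0.
Substituting the known values and solving for P(0):
  -4·P(0) = -8
  P(0) = 2.

2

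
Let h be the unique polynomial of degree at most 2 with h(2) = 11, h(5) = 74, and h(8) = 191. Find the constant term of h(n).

-1

Write h(n) = an^2 + bn + c. Substituting each data point gives a linear system:
  4a + 2b + c = 11
  25a + 5b + c = 74
  64a + 8b + c = 191
Solving the system yields a = 3, b = 0, c = -1.
So h(n) = 3n² - 1.
The constant term is -1.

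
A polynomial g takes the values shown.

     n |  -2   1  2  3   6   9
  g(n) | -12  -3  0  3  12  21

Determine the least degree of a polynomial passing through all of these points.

Divided differences on the nodes -2, 1, 2, 3, 6, 9:
  order 0: -12  -3  0  3  12  21
  order 1: 3  3  3  3  3
  order 2: 0  0  0  0
  order 3: 0  0  0
  order 4: 0  0
  order 5: 0
The order-1 divided differences are all 3 (nonzero) and every higher order vanishes, so the data lies on a polynomial of degree exactly 1.

1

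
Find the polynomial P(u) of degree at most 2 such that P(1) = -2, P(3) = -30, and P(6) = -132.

Using the Lagrange interpolation formula with nodes 1, 3, 6:
  L_0(u) = (u - 3)(u - 6) / 10
  L_1(u) = (u - 1)(u - 6) / -6
  L_2(u) = (u - 1)(u - 3) / 15
Then P(u) = -2·L_0(u) - 30·L_1(u) - 132·L_2(u).
Expanding and collecting terms gives P(u) = -4u² + 2u.
Check: P(6) = -132. ✓

P(u) = -4u^2 + 2u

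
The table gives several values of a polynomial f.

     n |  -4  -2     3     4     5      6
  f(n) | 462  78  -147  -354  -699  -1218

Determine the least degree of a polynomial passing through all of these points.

3

Divided differences on the nodes -4, -2, 3, 4, 5, 6:
  order 0: 462  78  -147  -354  -699  -1218
  order 1: -192  -45  -207  -345  -519
  order 2: 21  -27  -69  -87
  order 3: -6  -6  -6
  order 4: 0  0
  order 5: 0
The order-3 divided differences are all -6 (nonzero) and every higher order vanishes, so the data lies on a polynomial of degree exactly 3.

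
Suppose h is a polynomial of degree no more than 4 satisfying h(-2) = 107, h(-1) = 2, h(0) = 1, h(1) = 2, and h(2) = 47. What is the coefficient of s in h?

Write h(s) = as^4 + bs^3 + cs^2 + ds + e. Substituting each data point gives a linear system:
  16a - 8b + 4c - 2d + e = 107
  a - b + c - d + e = 2
  e = 1
  a + b + c + d + e = 2
  16a + 8b + 4c + 2d + e = 47
Solving the system yields a = 6, b = -5, c = -5, d = 5, e = 1.
So h(s) = 6s⁴ - 5s³ - 5s² + 5s + 1.
The coefficient of s is 5.

5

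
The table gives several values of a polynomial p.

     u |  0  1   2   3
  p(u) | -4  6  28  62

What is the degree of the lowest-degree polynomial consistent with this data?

Forward differences of the values at u = 0, 1, 2, 3:
  p  : -4  6  28  62
  Δ  : 10  22  34
  Δ^2: 12  12
  Δ^3: 0
The second differences are constant (12) and nonzero, while all higher differences vanish, so the minimal degree is 2.

2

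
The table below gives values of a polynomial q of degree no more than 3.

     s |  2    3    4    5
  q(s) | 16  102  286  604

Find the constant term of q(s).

-6

Write q(s) = as^3 + bs^2 + cs + d. Substituting each data point gives a linear system:
  8a + 4b + 2c + d = 16
  27a + 9b + 3c + d = 102
  64a + 16b + 4c + d = 286
  125a + 25b + 5c + d = 604
Solving the system yields a = 6, b = -5, c = -3, d = -6.
So q(s) = 6s^3 - 5s^2 - 3s - 6.
The constant term is -6.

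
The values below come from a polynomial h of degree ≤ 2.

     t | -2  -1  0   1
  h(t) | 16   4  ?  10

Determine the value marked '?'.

On equispaced nodes a degree-2 polynomial has vanishing third forward difference, so
  - h(-2) + 3·h(-1) - 3·h(0) + h(1) = 0.
Substituting the known values and solving for h(0):
  -3·h(0) = -6
  h(0) = 2.

2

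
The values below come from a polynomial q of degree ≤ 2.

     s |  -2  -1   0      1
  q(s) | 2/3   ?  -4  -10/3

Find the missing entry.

On equispaced nodes a degree-2 polynomial has vanishing third forward difference, so
  - q(-2) + 3·q(-1) - 3·q(0) + q(1) = 0.
Substituting the known values and solving for q(-1):
  3·q(-1) = -8
  q(-1) = -8/3.

-8/3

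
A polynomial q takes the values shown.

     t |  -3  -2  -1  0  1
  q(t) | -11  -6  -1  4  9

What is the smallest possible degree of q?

1

Forward differences of the values at t = -3, -2, -1, 0, 1:
  q  : -11  -6  -1  4  9
  Δ  : 5  5  5  5
  Δ^2: 0  0  0
  Δ^3: 0  0
  Δ^4: 0
The first differences are constant (5) and nonzero, while all higher differences vanish, so the minimal degree is 1.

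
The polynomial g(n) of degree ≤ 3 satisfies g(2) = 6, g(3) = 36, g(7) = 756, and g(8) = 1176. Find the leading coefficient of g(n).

Write g(n) = an^3 + bn^2 + cn + d. Substituting each data point gives a linear system:
  8a + 4b + 2c + d = 6
  27a + 9b + 3c + d = 36
  343a + 49b + 7c + d = 756
  512a + 64b + 8c + d = 1176
Solving the system yields a = 3, b = -6, c = 3, d = 0.
So g(n) = 3n^3 - 6n^2 + 3n.
The leading coefficient is 3.

3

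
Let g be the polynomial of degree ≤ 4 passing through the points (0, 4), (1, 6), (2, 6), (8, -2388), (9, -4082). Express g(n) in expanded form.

g(n) = -n^4 + 4n^3 - 6n^2 + 5n + 4

Write g(n) = an^4 + bn^3 + cn^2 + dn + e. Substituting each data point gives a linear system:
  e = 4
  a + b + c + d + e = 6
  16a + 8b + 4c + 2d + e = 6
  4096a + 512b + 64c + 8d + e = -2388
  6561a + 729b + 81c + 9d + e = -4082
Solving the system yields a = -1, b = 4, c = -6, d = 5, e = 4.
So g(n) = -n^4 + 4n^3 - 6n^2 + 5n + 4.
Check: g(0) = 4. ✓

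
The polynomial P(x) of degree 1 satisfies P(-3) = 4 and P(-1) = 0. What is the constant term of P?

-2

Write P(x) = ax + b. Substituting each data point gives a linear system:
  -3a + b = 4
  -a + b = 0
Solving the system yields a = -2, b = -2.
So P(x) = -2x - 2.
The constant term is -2.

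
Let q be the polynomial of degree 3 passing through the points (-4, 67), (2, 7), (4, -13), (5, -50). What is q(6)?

-113

Write q(t) = at^3 + bt^2 + ct + d. Substituting each data point gives a linear system:
  -64a + 16b - 4c + d = 67
  8a + 4b + 2c + d = 7
  64a + 16b + 4c + d = -13
  125a + 25b + 5c + d = -50
Solving the system yields a = -1, b = 2, c = 6, d = -5.
So q(t) = -t³ + 2t² + 6t - 5.
Then q(6) = -113.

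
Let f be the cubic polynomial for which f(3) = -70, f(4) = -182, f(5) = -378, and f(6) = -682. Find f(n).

f(n) = -4n^3 + 6n^2 - 6n + 2

Using the Lagrange interpolation formula with nodes 3, 4, 5, 6:
  L_0(n) = (n - 4)(n - 5)(n - 6) / -6
  L_1(n) = (n - 3)(n - 5)(n - 6) / 2
  L_2(n) = (n - 3)(n - 4)(n - 6) / -2
  L_3(n) = (n - 3)(n - 4)(n - 5) / 6
Then f(n) = -70·L_0(n) - 182·L_1(n) - 378·L_2(n) - 682·L_3(n).
Expanding and collecting terms gives f(n) = -4n^3 + 6n^2 - 6n + 2.
Check: f(4) = -182. ✓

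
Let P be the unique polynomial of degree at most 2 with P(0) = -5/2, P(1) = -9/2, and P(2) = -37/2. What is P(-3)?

-137/2

Write P(s) = as^2 + bs + c. Substituting each data point gives a linear system:
  c = -5/2
  a + b + c = -9/2
  4a + 2b + c = -37/2
Solving the system yields a = -6, b = 4, c = -5/2.
So P(s) = -6s^2 + 4s - 5/2.
Then P(-3) = -137/2.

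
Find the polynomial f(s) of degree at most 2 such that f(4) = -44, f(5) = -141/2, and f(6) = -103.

Write f(s) = as^2 + bs + c. Substituting each data point gives a linear system:
  16a + 4b + c = -44
  25a + 5b + c = -141/2
  36a + 6b + c = -103
Solving the system yields a = -3, b = 1/2, c = 2.
So f(s) = -3s^2 + (1/2)s + 2.
Check: f(6) = -103. ✓

f(s) = -3s^2 + (1/2)s + 2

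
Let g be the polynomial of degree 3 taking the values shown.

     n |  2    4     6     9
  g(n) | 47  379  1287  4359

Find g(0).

3

Write g(n) = an^3 + bn^2 + cn + d. Substituting each data point gives a linear system:
  8a + 4b + 2c + d = 47
  64a + 16b + 4c + d = 379
  216a + 36b + 6c + d = 1287
  729a + 81b + 9c + d = 4359
Solving the system yields a = 6, b = 0, c = -2, d = 3.
So g(n) = 6n³ - 2n + 3.
Then g(0) = 3.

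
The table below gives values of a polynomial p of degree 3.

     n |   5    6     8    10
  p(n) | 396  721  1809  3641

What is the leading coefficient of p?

Write p(n) = an^3 + bn^2 + cn + d. Substituting each data point gives a linear system:
  125a + 25b + 5c + d = 396
  216a + 36b + 6c + d = 721
  512a + 64b + 8c + d = 1809
  1000a + 100b + 10c + d = 3641
Solving the system yields a = 4, b = -3, c = -6, d = 1.
So p(n) = 4n^3 - 3n^2 - 6n + 1.
The leading coefficient is 4.

4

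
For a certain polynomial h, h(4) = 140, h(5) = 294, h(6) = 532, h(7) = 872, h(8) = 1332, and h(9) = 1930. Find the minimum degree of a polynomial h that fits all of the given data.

Forward differences of the values at s = 4, 5, 6, 7, 8, 9:
  h  : 140  294  532  872  1332  1930
  Δ  : 154  238  340  460  598
  Δ^2: 84  102  120  138
  Δ^3: 18  18  18
  Δ^4: 0  0
  Δ^5: 0
The third differences are constant (18) and nonzero, while all higher differences vanish, so the minimal degree is 3.

3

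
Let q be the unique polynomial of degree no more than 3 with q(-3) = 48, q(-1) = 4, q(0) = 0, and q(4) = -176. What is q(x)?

Using the Lagrange interpolation formula with nodes -3, -1, 0, 4:
  L_0(x) = (x + 1)x(x - 4) / -42
  L_1(x) = (x + 3)x(x - 4) / 10
  L_2(x) = (x + 3)(x + 1)(x - 4) / -12
  L_3(x) = (x + 3)(x + 1)x / 140
Then q(x) = 48·L_0(x) + 4·L_1(x) + 0·L_2(x) - 176·L_3(x).
Expanding and collecting terms gives q(x) = -2x^3 - 2x^2 - 4x.
Check: q(4) = -176. ✓

q(x) = -2x^3 - 2x^2 - 4x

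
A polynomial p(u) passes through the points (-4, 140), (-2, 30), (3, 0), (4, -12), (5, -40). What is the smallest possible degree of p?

Divided differences on the nodes -4, -2, 3, 4, 5:
  order 0: 140  30  0  -12  -40
  order 1: -55  -6  -12  -28
  order 2: 7  -1  -8
  order 3: -1  -1
  order 4: 0
The order-3 divided differences are all -1 (nonzero) and every higher order vanishes, so the data lies on a polynomial of degree exactly 3.

3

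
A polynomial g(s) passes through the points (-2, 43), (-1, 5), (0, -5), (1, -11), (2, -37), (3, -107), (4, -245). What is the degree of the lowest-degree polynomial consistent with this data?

3

Forward differences of the values at s = -2, -1, 0, 1, 2, 3, 4:
  g  : 43  5  -5  -11  -37  -107  -245
  Δ  : -38  -10  -6  -26  -70  -138
  Δ^2: 28  4  -20  -44  -68
  Δ^3: -24  -24  -24  -24
  Δ^4: 0  0  0
  Δ^5: 0  0
  Δ^6: 0
The third differences are constant (-24) and nonzero, while all higher differences vanish, so the minimal degree is 3.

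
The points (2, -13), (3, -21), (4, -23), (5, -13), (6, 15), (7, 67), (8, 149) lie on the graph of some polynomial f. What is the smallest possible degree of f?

3

Forward differences of the values at u = 2, 3, 4, 5, 6, 7, 8:
  f  : -13  -21  -23  -13  15  67  149
  Δ  : -8  -2  10  28  52  82
  Δ^2: 6  12  18  24  30
  Δ^3: 6  6  6  6
  Δ^4: 0  0  0
  Δ^5: 0  0
  Δ^6: 0
The third differences are constant (6) and nonzero, while all higher differences vanish, so the minimal degree is 3.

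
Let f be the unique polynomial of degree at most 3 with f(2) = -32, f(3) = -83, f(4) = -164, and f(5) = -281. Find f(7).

-647

Using the Lagrange interpolation formula with nodes 2, 3, 4, 5:
  L_0(t) = (t - 3)(t - 4)(t - 5) / -6
  L_1(t) = (t - 2)(t - 4)(t - 5) / 2
  L_2(t) = (t - 2)(t - 3)(t - 5) / -2
  L_3(t) = (t - 2)(t - 3)(t - 4) / 6
Then f(t) = -32·L_0(t) - 83·L_1(t) - 164·L_2(t) - 281·L_3(t).
Expanding and collecting terms gives f(t) = -t^3 - 6t^2 - 2t + 4.
Evaluating at t = 7: f(7) = -647.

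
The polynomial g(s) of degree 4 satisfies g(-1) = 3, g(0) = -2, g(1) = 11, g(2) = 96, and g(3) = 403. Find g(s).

g(s) = 4s^4 + s^3 + 5s^2 + 3s - 2

Write g(s) = as^4 + bs^3 + cs^2 + ds + e. Substituting each data point gives a linear system:
  a - b + c - d + e = 3
  e = -2
  a + b + c + d + e = 11
  16a + 8b + 4c + 2d + e = 96
  81a + 27b + 9c + 3d + e = 403
Solving the system yields a = 4, b = 1, c = 5, d = 3, e = -2.
So g(s) = 4s^4 + s^3 + 5s^2 + 3s - 2.
Check: g(-1) = 3. ✓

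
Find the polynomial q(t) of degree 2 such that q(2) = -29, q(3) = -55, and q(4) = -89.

Write q(t) = at^2 + bt + c. Substituting each data point gives a linear system:
  4a + 2b + c = -29
  9a + 3b + c = -55
  16a + 4b + c = -89
Solving the system yields a = -4, b = -6, c = -1.
So q(t) = -4t^2 - 6t - 1.
Check: q(3) = -55. ✓

q(t) = -4t^2 - 6t - 1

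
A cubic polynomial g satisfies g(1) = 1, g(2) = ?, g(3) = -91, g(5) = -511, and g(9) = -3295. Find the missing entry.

The 4 known points determine the degree-3 polynomial uniquely.
Write g(s) = as^3 + bs^2 + cs + d. Substituting each data point gives a linear system:
  a + b + c + d = 1
  27a + 9b + 3c + d = -91
  125a + 25b + 5c + d = -511
  729a + 81b + 9c + d = -3295
Solving the system yields a = -5, b = 4, c = 3, d = -1.
So g(s) = -5s³ + 4s² + 3s - 1.
Then g(2) = -19.

-19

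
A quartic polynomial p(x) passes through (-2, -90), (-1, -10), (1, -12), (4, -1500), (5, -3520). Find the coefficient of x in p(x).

1

Write p(x) = ax^4 + bx^3 + cx^2 + dx + e. Substituting each data point gives a linear system:
  16a - 8b + 4c - 2d + e = -90
  a - b + c - d + e = -10
  a + b + c + d + e = -12
  256a + 64b + 16c + 4d + e = -1500
  625a + 125b + 25c + 5d + e = -3520
Solving the system yields a = -5, b = -2, c = -6, d = 1, e = 0.
So p(x) = -5x⁴ - 2x³ - 6x² + x.
The coefficient of x is 1.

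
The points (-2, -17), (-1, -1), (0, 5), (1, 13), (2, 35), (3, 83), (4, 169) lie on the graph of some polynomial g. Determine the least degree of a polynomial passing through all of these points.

3

Forward differences of the values at t = -2, -1, 0, 1, 2, 3, 4:
  g  : -17  -1  5  13  35  83  169
  Δ  : 16  6  8  22  48  86
  Δ^2: -10  2  14  26  38
  Δ^3: 12  12  12  12
  Δ^4: 0  0  0
  Δ^5: 0  0
  Δ^6: 0
The third differences are constant (12) and nonzero, while all higher differences vanish, so the minimal degree is 3.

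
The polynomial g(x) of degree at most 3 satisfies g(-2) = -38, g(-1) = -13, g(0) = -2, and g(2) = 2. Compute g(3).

Write g(x) = ax^3 + bx^2 + cx + d. Substituting each data point gives a linear system:
  -8a + 4b - 2c + d = -38
  -a + b - c + d = -13
  d = -2
  8a + 4b + 2c + d = 2
Solving the system yields a = 1, b = -4, c = 6, d = -2.
So g(x) = x³ - 4x² + 6x - 2.
Then g(3) = 7.

7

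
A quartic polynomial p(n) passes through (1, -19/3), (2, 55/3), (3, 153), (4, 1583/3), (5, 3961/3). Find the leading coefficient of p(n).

2

Write p(n) = an^4 + bn^3 + cn^2 + dn + e. Substituting each data point gives a linear system:
  a + b + c + d + e = -19/3
  16a + 8b + 4c + 2d + e = 55/3
  81a + 27b + 9c + 3d + e = 153
  256a + 64b + 16c + 4d + e = 1583/3
  625a + 125b + 25c + 5d + e = 3961/3
Solving the system yields a = 2, b = 5/3, c = -5, d = -2, e = -3.
So p(n) = 2n⁴ + (5/3)n³ - 5n² - 2n - 3.
The leading coefficient is 2.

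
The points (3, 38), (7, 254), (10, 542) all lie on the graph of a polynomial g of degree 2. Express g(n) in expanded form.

g(n) = 6n^2 - 6n + 2

Using the Lagrange interpolation formula with nodes 3, 7, 10:
  L_0(n) = (n - 7)(n - 10) / 28
  L_1(n) = (n - 3)(n - 10) / -12
  L_2(n) = (n - 3)(n - 7) / 21
Then g(n) = 38·L_0(n) + 254·L_1(n) + 542·L_2(n).
Expanding and collecting terms gives g(n) = 6n² - 6n + 2.
Check: g(10) = 542. ✓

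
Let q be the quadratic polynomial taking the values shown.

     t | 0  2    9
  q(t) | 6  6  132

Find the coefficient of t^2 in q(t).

2

Write q(t) = at^2 + bt + c. Substituting each data point gives a linear system:
  c = 6
  4a + 2b + c = 6
  81a + 9b + c = 132
Solving the system yields a = 2, b = -4, c = 6.
So q(t) = 2t² - 4t + 6.
The leading coefficient is 2.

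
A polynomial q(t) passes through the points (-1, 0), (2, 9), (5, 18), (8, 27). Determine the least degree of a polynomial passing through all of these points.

Forward differences of the values at t = -1, 2, 5, 8:
  q  : 0  9  18  27
  Δ  : 9  9  9
  Δ^2: 0  0
  Δ^3: 0
The first differences are constant (9) and nonzero, while all higher differences vanish, so the minimal degree is 1.

1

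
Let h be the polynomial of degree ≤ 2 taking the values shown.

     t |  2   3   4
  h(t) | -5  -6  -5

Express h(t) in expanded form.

h(t) = t^2 - 6t + 3

Using the Lagrange interpolation formula with nodes 2, 3, 4:
  L_0(t) = (t - 3)(t - 4) / 2
  L_1(t) = (t - 2)(t - 4) / -1
  L_2(t) = (t - 2)(t - 3) / 2
Then h(t) = -5·L_0(t) - 6·L_1(t) - 5·L_2(t).
Expanding and collecting terms gives h(t) = t^2 - 6t + 3.
Check: h(2) = -5. ✓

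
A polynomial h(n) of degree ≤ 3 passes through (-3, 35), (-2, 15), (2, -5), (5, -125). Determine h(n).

Write h(n) = an^3 + bn^2 + cn + d. Substituting each data point gives a linear system:
  -27a + 9b - 3c + d = 35
  -8a + 4b - 2c + d = 15
  8a + 4b + 2c + d = -5
  125a + 25b + 5c + d = -125
Solving the system yields a = -1, b = 0, c = -1, d = 5.
So h(n) = -n³ - n + 5.
Check: h(5) = -125. ✓

h(n) = -n^3 - n + 5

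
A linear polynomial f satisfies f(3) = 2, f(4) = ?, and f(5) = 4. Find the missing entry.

3

On equispaced nodes a degree-1 polynomial has vanishing second forward difference, so
  f(3) - 2·f(4) + f(5) = 0.
Substituting the known values and solving for f(4):
  -2·f(4) = -6
  f(4) = 3.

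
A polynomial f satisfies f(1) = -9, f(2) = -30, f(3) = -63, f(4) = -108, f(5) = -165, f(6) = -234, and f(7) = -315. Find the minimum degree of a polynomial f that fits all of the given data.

2

Forward differences of the values at x = 1, 2, 3, 4, 5, 6, 7:
  f  : -9  -30  -63  -108  -165  -234  -315
  Δ  : -21  -33  -45  -57  -69  -81
  Δ^2: -12  -12  -12  -12  -12
  Δ^3: 0  0  0  0
  Δ^4: 0  0  0
  Δ^5: 0  0
  Δ^6: 0
The second differences are constant (-12) and nonzero, while all higher differences vanish, so the minimal degree is 2.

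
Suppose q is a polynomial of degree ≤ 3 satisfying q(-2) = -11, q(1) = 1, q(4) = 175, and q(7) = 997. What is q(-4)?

-169

Using the Lagrange interpolation formula with nodes -2, 1, 4, 7:
  L_0(u) = (u - 1)(u - 4)(u - 7) / -162
  L_1(u) = (u + 2)(u - 4)(u - 7) / 54
  L_2(u) = (u + 2)(u - 1)(u - 7) / -54
  L_3(u) = (u + 2)(u - 1)(u - 4) / 162
Then q(u) = -11·L_0(u) + 1·L_1(u) + 175·L_2(u) + 997·L_3(u).
Expanding and collecting terms gives q(u) = 3u^3 - 5u + 3.
Evaluating at u = -4: q(-4) = -169.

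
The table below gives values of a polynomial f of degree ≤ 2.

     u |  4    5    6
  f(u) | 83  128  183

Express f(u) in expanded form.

f(u) = 5u^2 + 3

Write f(u) = au^2 + bu + c. Substituting each data point gives a linear system:
  16a + 4b + c = 83
  25a + 5b + c = 128
  36a + 6b + c = 183
Solving the system yields a = 5, b = 0, c = 3.
So f(u) = 5u² + 3.
Check: f(5) = 128. ✓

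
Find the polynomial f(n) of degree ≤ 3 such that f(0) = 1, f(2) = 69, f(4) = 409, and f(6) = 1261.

f(n) = 5n^3 + 4n^2 + 6n + 1

Write f(n) = an^3 + bn^2 + cn + d. Substituting each data point gives a linear system:
  d = 1
  8a + 4b + 2c + d = 69
  64a + 16b + 4c + d = 409
  216a + 36b + 6c + d = 1261
Solving the system yields a = 5, b = 4, c = 6, d = 1.
So f(n) = 5n^3 + 4n^2 + 6n + 1.
Check: f(4) = 409. ✓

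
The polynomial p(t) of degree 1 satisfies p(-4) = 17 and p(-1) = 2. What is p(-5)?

Using the Lagrange interpolation formula with nodes -4, -1:
  L_0(t) = (t + 1) / -3
  L_1(t) = (t + 4) / 3
Then p(t) = 17·L_0(t) + 2·L_1(t).
Expanding and collecting terms gives p(t) = -5t - 3.
Evaluating at t = -5: p(-5) = 22.

22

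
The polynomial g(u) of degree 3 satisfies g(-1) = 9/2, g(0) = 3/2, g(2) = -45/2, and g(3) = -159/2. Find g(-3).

165/2

Using the Lagrange interpolation formula with nodes -1, 0, 2, 3:
  L_0(u) = u(u - 2)(u - 3) / -12
  L_1(u) = (u + 1)(u - 2)(u - 3) / 6
  L_2(u) = (u + 1)u(u - 3) / -6
  L_3(u) = (u + 1)u(u - 2) / 12
Then g(u) = 9/2·L_0(u) + 3/2·L_1(u) - 45/2·L_2(u) - 159/2·L_3(u).
Expanding and collecting terms gives g(u) = -3u^3 + 3/2.
Evaluating at u = -3: g(-3) = 165/2.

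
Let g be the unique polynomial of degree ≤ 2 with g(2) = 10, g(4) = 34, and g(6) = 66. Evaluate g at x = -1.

Using the Lagrange interpolation formula with nodes 2, 4, 6:
  L_0(x) = (x - 4)(x - 6) / 8
  L_1(x) = (x - 2)(x - 6) / -4
  L_2(x) = (x - 2)(x - 4) / 8
Then g(x) = 10·L_0(x) + 34·L_1(x) + 66·L_2(x).
Expanding and collecting terms gives g(x) = x^2 + 6x - 6.
Evaluating at x = -1: g(-1) = -11.

-11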